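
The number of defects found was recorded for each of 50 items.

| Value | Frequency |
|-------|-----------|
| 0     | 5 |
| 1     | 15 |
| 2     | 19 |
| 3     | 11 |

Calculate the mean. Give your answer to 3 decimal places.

1.720

Values: 0, 1, 2, 3
Σfx = 5×0 + 15×1 + 19×2 + 11×3 = 86
n = Σf = 50
Mean = 86 / 50 = 1.7200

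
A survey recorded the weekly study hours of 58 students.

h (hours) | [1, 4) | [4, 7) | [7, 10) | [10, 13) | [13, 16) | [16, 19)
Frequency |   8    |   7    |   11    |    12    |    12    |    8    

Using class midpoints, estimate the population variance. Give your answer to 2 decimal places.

Midpoints: 2.5, 5.5, 8.5, 11.5, 14.5, 17.5
n = 58, Σfm = 604, mean = 10.4138
Σfm² = 7616.5
Σf(m − x̄)² = Σfm² − (Σfm)²/n = 7616.5 − 604²/58 = 1326.5690
Population variance = 1326.5690 / 58 = 22.8719

22.87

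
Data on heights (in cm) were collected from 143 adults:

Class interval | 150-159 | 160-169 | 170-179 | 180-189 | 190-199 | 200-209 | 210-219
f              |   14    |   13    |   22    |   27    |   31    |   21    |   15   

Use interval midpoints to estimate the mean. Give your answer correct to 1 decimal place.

Midpoints: 154.5, 164.5, 174.5, 184.5, 194.5, 204.5, 214.5
Σfm = 14×154.5 + 13×164.5 + 22×174.5 + 27×184.5 + 31×194.5 + 21×204.5 + 15×214.5 = 26663.5
n = Σf = 143
Mean = 26663.5 / 143 = 186.4580

186.5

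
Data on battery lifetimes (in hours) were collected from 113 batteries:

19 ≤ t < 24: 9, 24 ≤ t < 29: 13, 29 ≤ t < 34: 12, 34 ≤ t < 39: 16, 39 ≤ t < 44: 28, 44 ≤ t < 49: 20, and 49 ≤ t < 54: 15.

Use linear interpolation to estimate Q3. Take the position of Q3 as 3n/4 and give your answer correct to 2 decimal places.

45.69

Cumulative frequencies: 9, 22, 34, 50, 78, 98, 113
n = 113; position = 3n/4 = 84.75.
This falls in the class 44 ≤ t < 49: L = 44, F = 78, f = 20, h = 5.
Upper quartile ≈ 44 + ((84.75 − 78) / 20) × 5 = 45.6875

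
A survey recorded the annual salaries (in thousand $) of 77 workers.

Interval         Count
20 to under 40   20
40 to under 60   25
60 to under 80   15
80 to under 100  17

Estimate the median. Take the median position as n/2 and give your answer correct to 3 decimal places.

54.800

Cumulative frequencies: 20, 45, 60, 77
n = 77; position = n/2 = 38.5.
This falls in the class 40 to under 60: L = 40, F = 20, f = 25, h = 20.
Median ≈ 40 + ((38.5 − 20) / 25) × 20 = 54.8000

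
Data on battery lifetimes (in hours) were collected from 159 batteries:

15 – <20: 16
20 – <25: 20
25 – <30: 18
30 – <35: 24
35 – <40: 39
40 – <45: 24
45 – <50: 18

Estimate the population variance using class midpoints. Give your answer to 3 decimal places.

Midpoints: 17.5, 22.5, 27.5, 32.5, 37.5, 42.5, 47.5
n = 159, Σfm = 5342.5, mean = 33.6006
Σfm² = 192793.75
Σf(m − x̄)² = Σfm² − (Σfm)²/n = 192793.75 − 5342.5²/159 = 13282.3899
Population variance = 13282.3899 / 159 = 83.5370

83.537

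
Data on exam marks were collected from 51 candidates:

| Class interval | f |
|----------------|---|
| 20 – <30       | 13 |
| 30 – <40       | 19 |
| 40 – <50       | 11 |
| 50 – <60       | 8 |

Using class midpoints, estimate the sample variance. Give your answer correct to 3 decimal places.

104.314

Midpoints: 25, 35, 45, 55
n = 51, Σfm = 1925, mean = 37.7451
Σfm² = 77875
Σf(m − x̄)² = Σfm² − (Σfm)²/n = 77875 − 1925²/51 = 5215.6863
Sample variance = 5215.6863 / 50 = 104.3137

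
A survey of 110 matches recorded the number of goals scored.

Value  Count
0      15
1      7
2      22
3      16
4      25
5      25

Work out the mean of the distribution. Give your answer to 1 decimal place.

Values: 0, 1, 2, 3, 4, 5
Σfx = 15×0 + 7×1 + 22×2 + 16×3 + 25×4 + 25×5 = 324
n = Σf = 110
Mean = 324 / 110 = 2.9455

2.9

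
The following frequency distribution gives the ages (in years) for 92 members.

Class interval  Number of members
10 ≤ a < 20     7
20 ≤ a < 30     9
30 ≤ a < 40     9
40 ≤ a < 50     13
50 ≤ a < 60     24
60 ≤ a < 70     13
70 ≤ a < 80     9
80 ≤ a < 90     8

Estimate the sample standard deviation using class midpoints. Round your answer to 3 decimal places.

Midpoints: 15, 25, 35, 45, 55, 65, 75, 85
n = 92, Σfm = 4750, mean = 51.6304
Σfm² = 280500
Σf(m − x̄)² = Σfm² − (Σfm)²/n = 280500 − 4750²/92 = 35255.4348
Sample variance = 35255.4348 / 91 = 387.4224
Standard deviation = √387.4224 = 19.6830

19.683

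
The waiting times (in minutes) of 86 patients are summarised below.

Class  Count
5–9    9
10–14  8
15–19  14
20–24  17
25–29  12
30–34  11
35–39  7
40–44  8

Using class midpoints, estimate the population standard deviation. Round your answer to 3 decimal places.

10.280

Midpoints: 7, 12, 17, 22, 27, 32, 37, 42
n = 86, Σfm = 2042, mean = 23.7442
Σfm² = 57574
Σf(m − x̄)² = Σfm² − (Σfm)²/n = 57574 − 2042²/86 = 9088.3721
Population variance = 9088.3721 / 86 = 105.6787
Standard deviation = √105.6787 = 10.2800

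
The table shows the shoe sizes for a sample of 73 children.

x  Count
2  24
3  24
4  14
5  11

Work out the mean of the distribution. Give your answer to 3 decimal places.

3.164

Values: 2, 3, 4, 5
Σfx = 24×2 + 24×3 + 14×4 + 11×5 = 231
n = Σf = 73
Mean = 231 / 73 = 3.1644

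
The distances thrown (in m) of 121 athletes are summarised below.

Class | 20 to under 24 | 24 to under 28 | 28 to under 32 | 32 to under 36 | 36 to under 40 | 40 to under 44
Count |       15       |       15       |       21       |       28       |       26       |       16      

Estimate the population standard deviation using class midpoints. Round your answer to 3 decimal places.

Midpoints: 22, 26, 30, 34, 38, 42
n = 121, Σfm = 3962, mean = 32.7438
Σfm² = 134436
Σf(m − x̄)² = Σfm² − (Σfm)²/n = 134436 − 3962²/121 = 4705.0579
Population variance = 4705.0579 / 121 = 38.8848
Standard deviation = √38.8848 = 6.2358

6.236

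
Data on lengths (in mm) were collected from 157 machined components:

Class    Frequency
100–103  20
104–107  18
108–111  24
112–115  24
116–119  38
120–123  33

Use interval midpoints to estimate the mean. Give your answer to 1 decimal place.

113.1

Midpoints: 101.5, 105.5, 109.5, 113.5, 117.5, 121.5
Σfm = 20×101.5 + 18×105.5 + 24×109.5 + 24×113.5 + 38×117.5 + 33×121.5 = 17755.5
n = Σf = 157
Mean = 17755.5 / 157 = 113.0924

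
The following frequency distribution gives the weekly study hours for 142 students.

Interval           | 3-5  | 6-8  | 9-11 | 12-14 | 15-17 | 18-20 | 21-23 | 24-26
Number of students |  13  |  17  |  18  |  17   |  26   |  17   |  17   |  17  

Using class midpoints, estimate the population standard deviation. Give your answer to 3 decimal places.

Midpoints: 4, 7, 10, 13, 16, 19, 22, 25
n = 142, Σfm = 2110, mean = 14.8592
Σfm² = 37360
Σf(m − x̄)² = Σfm² − (Σfm)²/n = 37360 − 2110²/142 = 6007.1831
Population variance = 6007.1831 / 142 = 42.3041
Standard deviation = √42.3041 = 6.5042

6.504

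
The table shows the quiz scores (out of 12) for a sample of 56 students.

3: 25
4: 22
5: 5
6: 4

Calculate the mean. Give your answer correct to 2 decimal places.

Values: 3, 4, 5, 6
Σfx = 25×3 + 22×4 + 5×5 + 4×6 = 212
n = Σf = 56
Mean = 212 / 56 = 3.7857

3.79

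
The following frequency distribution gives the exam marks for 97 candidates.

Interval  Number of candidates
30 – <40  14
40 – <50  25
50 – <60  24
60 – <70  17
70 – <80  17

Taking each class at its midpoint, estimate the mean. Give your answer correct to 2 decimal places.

54.79

Midpoints: 35, 45, 55, 65, 75
Σfm = 14×35 + 25×45 + 24×55 + 17×65 + 17×75 = 5315
n = Σf = 97
Mean = 5315 / 97 = 54.7938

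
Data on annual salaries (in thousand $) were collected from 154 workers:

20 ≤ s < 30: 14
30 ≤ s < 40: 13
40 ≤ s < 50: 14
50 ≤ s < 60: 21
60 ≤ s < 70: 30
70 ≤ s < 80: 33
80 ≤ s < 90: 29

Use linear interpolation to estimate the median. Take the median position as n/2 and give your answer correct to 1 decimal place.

Cumulative frequencies: 14, 27, 41, 62, 92, 125, 154
n = 154; position = n/2 = 77.
This falls in the class 60 ≤ s < 70: L = 60, F = 62, f = 30, h = 10.
Median ≈ 60 + ((77 − 62) / 30) × 10 = 65.0000

65.0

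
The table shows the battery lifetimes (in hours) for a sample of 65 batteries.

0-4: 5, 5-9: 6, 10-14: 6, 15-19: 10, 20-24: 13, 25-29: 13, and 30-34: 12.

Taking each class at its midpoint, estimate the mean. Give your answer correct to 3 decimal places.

Midpoints: 2, 7, 12, 17, 22, 27, 32
Σfm = 5×2 + 6×7 + 6×12 + 10×17 + 13×22 + 13×27 + 12×32 = 1315
n = Σf = 65
Mean = 1315 / 65 = 20.2308

20.231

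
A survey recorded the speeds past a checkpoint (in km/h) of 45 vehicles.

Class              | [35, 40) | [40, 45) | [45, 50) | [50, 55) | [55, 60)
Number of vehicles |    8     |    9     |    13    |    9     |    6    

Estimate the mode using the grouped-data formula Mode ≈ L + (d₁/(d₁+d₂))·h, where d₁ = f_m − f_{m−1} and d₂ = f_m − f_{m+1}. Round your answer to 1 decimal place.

47.5

Modal class: [45, 50) (highest frequency 13).
d₁ = 13 − 9 = 4, d₂ = 13 − 9 = 4
Mode ≈ 45 + (4/(4+4)) × 5 = 45 + 2.5000 = 47.5000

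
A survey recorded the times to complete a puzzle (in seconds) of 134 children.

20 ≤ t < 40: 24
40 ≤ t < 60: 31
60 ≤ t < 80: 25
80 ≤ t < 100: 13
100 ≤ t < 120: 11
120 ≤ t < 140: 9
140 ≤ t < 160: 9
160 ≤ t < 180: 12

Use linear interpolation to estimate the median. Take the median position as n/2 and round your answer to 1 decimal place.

Cumulative frequencies: 24, 55, 80, 93, 104, 113, 122, 134
n = 134; position = n/2 = 67.
This falls in the class 60 ≤ t < 80: L = 60, F = 55, f = 25, h = 20.
Median ≈ 60 + ((67 − 55) / 25) × 20 = 69.6000

69.6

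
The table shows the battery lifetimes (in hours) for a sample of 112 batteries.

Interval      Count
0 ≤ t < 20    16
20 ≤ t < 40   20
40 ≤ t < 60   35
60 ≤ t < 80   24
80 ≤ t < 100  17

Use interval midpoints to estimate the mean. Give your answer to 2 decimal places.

Midpoints: 10, 30, 50, 70, 90
Σfm = 16×10 + 20×30 + 35×50 + 24×70 + 17×90 = 5720
n = Σf = 112
Mean = 5720 / 112 = 51.0714

51.07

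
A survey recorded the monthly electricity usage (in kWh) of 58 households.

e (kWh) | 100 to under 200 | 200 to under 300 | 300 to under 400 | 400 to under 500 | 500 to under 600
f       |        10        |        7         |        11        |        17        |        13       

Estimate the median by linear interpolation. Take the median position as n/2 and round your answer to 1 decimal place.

405.9

Cumulative frequencies: 10, 17, 28, 45, 58
n = 58; position = n/2 = 29.
This falls in the class 400 to under 500: L = 400, F = 28, f = 17, h = 100.
Median ≈ 400 + ((29 − 28) / 17) × 100 = 405.8824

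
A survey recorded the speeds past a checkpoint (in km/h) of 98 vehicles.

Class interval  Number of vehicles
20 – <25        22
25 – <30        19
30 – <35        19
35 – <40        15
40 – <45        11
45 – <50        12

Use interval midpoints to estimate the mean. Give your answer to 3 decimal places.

Midpoints: 22.5, 27.5, 32.5, 37.5, 42.5, 47.5
Σfm = 22×22.5 + 19×27.5 + 19×32.5 + 15×37.5 + 11×42.5 + 12×47.5 = 3235
n = Σf = 98
Mean = 3235 / 98 = 33.0102

33.010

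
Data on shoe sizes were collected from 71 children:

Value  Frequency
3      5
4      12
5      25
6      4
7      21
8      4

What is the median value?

5

Cumulative frequencies: 5, 17, 42, 46, 67, 71
n = 71, so the median is the value in position (n+1)/2 = 36.
Position 36 falls at value 5.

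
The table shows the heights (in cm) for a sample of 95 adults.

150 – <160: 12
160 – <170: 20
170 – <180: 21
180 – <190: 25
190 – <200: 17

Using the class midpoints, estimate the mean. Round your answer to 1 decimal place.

Midpoints: 155, 165, 175, 185, 195
Σfm = 12×155 + 20×165 + 21×175 + 25×185 + 17×195 = 16775
n = Σf = 95
Mean = 16775 / 95 = 176.5789

176.6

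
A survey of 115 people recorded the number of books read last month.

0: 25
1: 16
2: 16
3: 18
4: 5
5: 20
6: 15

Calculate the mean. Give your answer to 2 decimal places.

2.71

Values: 0, 1, 2, 3, 4, 5, 6
Σfx = 25×0 + 16×1 + 16×2 + 18×3 + 5×4 + 20×5 + 15×6 = 312
n = Σf = 115
Mean = 312 / 115 = 2.7130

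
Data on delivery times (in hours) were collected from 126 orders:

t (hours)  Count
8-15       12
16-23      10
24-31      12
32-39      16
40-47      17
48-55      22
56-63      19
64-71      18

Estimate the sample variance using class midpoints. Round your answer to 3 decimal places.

310.207

Midpoints: 11.5, 19.5, 27.5, 35.5, 43.5, 51.5, 59.5, 67.5
n = 126, Σfm = 5449, mean = 43.2460
Σfm² = 274423.5
Σf(m − x̄)² = Σfm² − (Σfm)²/n = 274423.5 − 5449²/126 = 38775.8730
Sample variance = 38775.8730 / 125 = 310.2070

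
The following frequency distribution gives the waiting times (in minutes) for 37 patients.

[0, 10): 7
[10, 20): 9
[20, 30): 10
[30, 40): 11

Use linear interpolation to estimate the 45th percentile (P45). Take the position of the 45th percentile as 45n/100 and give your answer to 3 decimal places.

20.650

Cumulative frequencies: 7, 16, 26, 37
n = 37; position = 45n/100 = 16.65.
This falls in the class [20, 30): L = 20, F = 16, f = 10, h = 10.
45th percentile ≈ 20 + ((16.65 − 16) / 10) × 10 = 20.6500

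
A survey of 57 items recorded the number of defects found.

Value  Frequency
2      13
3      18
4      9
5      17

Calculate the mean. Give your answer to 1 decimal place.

Values: 2, 3, 4, 5
Σfx = 13×2 + 18×3 + 9×4 + 17×5 = 201
n = Σf = 57
Mean = 201 / 57 = 3.5263

3.5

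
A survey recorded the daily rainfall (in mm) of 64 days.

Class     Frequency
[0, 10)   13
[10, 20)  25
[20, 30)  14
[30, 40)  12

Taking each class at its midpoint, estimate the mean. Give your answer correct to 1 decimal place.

18.9

Midpoints: 5, 15, 25, 35
Σfm = 13×5 + 25×15 + 14×25 + 12×35 = 1210
n = Σf = 64
Mean = 1210 / 64 = 18.9062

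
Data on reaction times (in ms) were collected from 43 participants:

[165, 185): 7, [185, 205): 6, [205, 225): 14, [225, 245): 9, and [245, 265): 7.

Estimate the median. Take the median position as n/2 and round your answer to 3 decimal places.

Cumulative frequencies: 7, 13, 27, 36, 43
n = 43; position = n/2 = 21.5.
This falls in the class [205, 225): L = 205, F = 13, f = 14, h = 20.
Median ≈ 205 + ((21.5 − 13) / 14) × 20 = 217.1429

217.143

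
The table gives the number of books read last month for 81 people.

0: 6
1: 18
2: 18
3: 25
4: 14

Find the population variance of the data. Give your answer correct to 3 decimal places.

Values: 0, 1, 2, 3, 4
n = 81, Σfx = 185, mean = 2.2840
Σfx² = 539
Σf(x − x̄)² = Σfx² − (Σfx)²/n = 539 − 185²/81 = 116.4691
Population variance = 116.4691 / 81 = 1.4379

1.438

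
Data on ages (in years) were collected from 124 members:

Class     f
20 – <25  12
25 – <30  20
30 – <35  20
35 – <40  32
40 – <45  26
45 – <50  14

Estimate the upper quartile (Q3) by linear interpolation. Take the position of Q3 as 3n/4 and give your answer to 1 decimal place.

Cumulative frequencies: 12, 32, 52, 84, 110, 124
n = 124; position = 3n/4 = 93.
This falls in the class 40 – <45: L = 40, F = 84, f = 26, h = 5.
Upper quartile ≈ 40 + ((93 − 84) / 26) × 5 = 41.7308

41.7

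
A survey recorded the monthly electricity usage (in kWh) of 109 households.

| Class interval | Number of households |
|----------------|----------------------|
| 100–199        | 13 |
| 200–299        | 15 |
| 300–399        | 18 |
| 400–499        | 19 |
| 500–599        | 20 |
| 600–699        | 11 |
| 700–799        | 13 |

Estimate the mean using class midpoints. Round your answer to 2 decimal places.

Midpoints: 149.5, 249.5, 349.5, 449.5, 549.5, 649.5, 749.5
Σfm = 13×149.5 + 15×249.5 + 18×349.5 + 19×449.5 + 20×549.5 + 11×649.5 + 13×749.5 = 48395.5
n = Σf = 109
Mean = 48395.5 / 109 = 443.9954

444.00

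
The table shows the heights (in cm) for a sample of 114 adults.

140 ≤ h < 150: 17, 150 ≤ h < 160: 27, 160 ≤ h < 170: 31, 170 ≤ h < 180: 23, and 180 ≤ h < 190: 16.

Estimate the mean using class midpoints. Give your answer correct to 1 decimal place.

Midpoints: 145, 155, 165, 175, 185
Σfm = 17×145 + 27×155 + 31×165 + 23×175 + 16×185 = 18750
n = Σf = 114
Mean = 18750 / 114 = 164.4737

164.5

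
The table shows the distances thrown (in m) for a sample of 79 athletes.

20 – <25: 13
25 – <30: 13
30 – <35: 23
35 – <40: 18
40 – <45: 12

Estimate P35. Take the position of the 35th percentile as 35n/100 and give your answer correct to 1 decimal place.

30.4

Cumulative frequencies: 13, 26, 49, 67, 79
n = 79; position = 35n/100 = 27.65.
This falls in the class 30 – <35: L = 30, F = 26, f = 23, h = 5.
35th percentile ≈ 30 + ((27.65 − 26) / 23) × 5 = 30.3587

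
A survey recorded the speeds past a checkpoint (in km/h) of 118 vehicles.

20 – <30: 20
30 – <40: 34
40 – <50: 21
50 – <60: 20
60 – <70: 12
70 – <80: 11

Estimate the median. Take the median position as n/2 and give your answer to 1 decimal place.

Cumulative frequencies: 20, 54, 75, 95, 107, 118
n = 118; position = n/2 = 59.
This falls in the class 40 – <50: L = 40, F = 54, f = 21, h = 10.
Median ≈ 40 + ((59 − 54) / 21) × 10 = 42.3810

42.4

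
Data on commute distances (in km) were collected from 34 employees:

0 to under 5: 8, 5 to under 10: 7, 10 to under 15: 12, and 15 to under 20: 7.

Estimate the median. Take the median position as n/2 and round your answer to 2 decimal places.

10.83

Cumulative frequencies: 8, 15, 27, 34
n = 34; position = n/2 = 17.
This falls in the class 10 to under 15: L = 10, F = 15, f = 12, h = 5.
Median ≈ 10 + ((17 − 15) / 12) × 5 = 10.8333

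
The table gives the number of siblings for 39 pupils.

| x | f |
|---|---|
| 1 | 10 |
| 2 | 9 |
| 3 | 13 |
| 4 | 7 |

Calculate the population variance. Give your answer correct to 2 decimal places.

Values: 1, 2, 3, 4
n = 39, Σfx = 95, mean = 2.4359
Σfx² = 275
Σf(x − x̄)² = Σfx² − (Σfx)²/n = 275 − 95²/39 = 43.5897
Population variance = 43.5897 / 39 = 1.1177

1.12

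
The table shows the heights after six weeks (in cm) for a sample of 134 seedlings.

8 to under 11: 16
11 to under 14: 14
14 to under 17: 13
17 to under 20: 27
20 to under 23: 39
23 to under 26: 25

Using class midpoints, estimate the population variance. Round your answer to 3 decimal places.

23.642

Midpoints: 9.5, 12.5, 15.5, 18.5, 21.5, 24.5
n = 134, Σfm = 2479, mean = 18.5000
Σfm² = 49029.5
Σf(m − x̄)² = Σfm² − (Σfm)²/n = 49029.5 − 2479²/134 = 3168.0000
Population variance = 3168.0000 / 134 = 23.6418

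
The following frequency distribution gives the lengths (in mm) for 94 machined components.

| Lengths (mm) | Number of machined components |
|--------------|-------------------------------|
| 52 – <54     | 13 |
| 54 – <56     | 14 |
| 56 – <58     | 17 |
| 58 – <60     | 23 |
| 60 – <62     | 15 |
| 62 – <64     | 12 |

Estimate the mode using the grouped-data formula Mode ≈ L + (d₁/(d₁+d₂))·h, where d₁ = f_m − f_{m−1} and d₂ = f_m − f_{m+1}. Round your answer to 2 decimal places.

58.86

Modal class: 58 – <60 (highest frequency 23).
d₁ = 23 − 17 = 6, d₂ = 23 − 15 = 8
Mode ≈ 58 + (6/(6+8)) × 2 = 58 + 0.8571 = 58.8571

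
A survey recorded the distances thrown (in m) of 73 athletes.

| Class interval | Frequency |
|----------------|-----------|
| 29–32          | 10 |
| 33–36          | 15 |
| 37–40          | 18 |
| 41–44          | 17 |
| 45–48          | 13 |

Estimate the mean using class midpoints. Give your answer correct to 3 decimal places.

38.938

Midpoints: 30.5, 34.5, 38.5, 42.5, 46.5
Σfm = 10×30.5 + 15×34.5 + 18×38.5 + 17×42.5 + 13×46.5 = 2842.5
n = Σf = 73
Mean = 2842.5 / 73 = 38.9384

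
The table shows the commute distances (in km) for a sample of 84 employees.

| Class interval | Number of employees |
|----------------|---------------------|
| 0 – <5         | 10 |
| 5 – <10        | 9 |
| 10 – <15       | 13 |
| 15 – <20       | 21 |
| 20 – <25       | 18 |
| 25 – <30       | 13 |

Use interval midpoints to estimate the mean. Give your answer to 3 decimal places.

Midpoints: 2.5, 7.5, 12.5, 17.5, 22.5, 27.5
Σfm = 10×2.5 + 9×7.5 + 13×12.5 + 21×17.5 + 18×22.5 + 13×27.5 = 1385
n = Σf = 84
Mean = 1385 / 84 = 16.4881

16.488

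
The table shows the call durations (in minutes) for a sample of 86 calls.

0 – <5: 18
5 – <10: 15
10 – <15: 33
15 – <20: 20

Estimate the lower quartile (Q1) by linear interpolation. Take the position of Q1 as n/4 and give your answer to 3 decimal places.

Cumulative frequencies: 18, 33, 66, 86
n = 86; position = n/4 = 21.5.
This falls in the class 5 – <10: L = 5, F = 18, f = 15, h = 5.
Lower quartile ≈ 5 + ((21.5 − 18) / 15) × 5 = 6.1667

6.167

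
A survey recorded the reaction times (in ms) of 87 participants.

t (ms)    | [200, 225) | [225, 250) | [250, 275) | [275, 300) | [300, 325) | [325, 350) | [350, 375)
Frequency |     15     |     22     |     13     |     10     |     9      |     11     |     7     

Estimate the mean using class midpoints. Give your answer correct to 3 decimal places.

Midpoints: 212.5, 237.5, 262.5, 287.5, 312.5, 337.5, 362.5
Σfm = 15×212.5 + 22×237.5 + 13×262.5 + 10×287.5 + 9×312.5 + 11×337.5 + 7×362.5 = 23762.5
n = Σf = 87
Mean = 23762.5 / 87 = 273.1322

273.132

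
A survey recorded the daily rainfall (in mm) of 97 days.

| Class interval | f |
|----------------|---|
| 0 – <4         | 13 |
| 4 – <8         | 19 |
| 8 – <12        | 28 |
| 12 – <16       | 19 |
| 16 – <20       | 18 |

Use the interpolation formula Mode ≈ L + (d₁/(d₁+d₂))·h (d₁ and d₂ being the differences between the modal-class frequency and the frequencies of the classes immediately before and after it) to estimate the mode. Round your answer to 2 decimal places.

Modal class: 8 – <12 (highest frequency 28).
d₁ = 28 − 19 = 9, d₂ = 28 − 19 = 9
Mode ≈ 8 + (9/(9+9)) × 4 = 8 + 2.0000 = 10.0000

10.00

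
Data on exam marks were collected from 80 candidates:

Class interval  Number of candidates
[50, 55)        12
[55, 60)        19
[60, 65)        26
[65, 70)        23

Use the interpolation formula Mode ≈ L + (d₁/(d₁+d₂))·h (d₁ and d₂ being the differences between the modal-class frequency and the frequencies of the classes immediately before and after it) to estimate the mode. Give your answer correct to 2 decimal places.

63.50

Modal class: [60, 65) (highest frequency 26).
d₁ = 26 − 19 = 7, d₂ = 26 − 23 = 3
Mode ≈ 60 + (7/(7+3)) × 5 = 60 + 3.5000 = 63.5000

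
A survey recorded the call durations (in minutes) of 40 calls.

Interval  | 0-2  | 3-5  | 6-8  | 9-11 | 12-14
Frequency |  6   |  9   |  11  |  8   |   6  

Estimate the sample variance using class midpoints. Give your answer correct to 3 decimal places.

Midpoints: 1, 4, 7, 10, 13
n = 40, Σfm = 277, mean = 6.9250
Σfm² = 2503
Σf(m − x̄)² = Σfm² − (Σfm)²/n = 2503 − 277²/40 = 584.7750
Sample variance = 584.7750 / 39 = 14.9942

14.994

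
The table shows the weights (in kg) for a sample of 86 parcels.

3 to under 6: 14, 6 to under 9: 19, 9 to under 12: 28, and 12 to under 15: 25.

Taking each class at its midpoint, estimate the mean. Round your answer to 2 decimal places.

9.73

Midpoints: 4.5, 7.5, 10.5, 13.5
Σfm = 14×4.5 + 19×7.5 + 28×10.5 + 25×13.5 = 837
n = Σf = 86
Mean = 837 / 86 = 9.7326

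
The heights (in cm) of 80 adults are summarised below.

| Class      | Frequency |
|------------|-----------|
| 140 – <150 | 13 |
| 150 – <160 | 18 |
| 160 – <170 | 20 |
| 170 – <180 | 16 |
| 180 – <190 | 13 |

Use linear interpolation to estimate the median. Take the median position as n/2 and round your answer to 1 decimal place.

164.5

Cumulative frequencies: 13, 31, 51, 67, 80
n = 80; position = n/2 = 40.
This falls in the class 160 – <170: L = 160, F = 31, f = 20, h = 10.
Median ≈ 160 + ((40 − 31) / 20) × 10 = 164.5000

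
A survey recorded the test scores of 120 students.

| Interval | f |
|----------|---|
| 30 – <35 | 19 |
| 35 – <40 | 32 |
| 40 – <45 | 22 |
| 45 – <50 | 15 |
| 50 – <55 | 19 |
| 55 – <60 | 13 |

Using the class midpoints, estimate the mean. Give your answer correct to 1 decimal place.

43.4

Midpoints: 32.5, 37.5, 42.5, 47.5, 52.5, 57.5
Σfm = 19×32.5 + 32×37.5 + 22×42.5 + 15×47.5 + 19×52.5 + 13×57.5 = 5210
n = Σf = 120
Mean = 5210 / 120 = 43.4167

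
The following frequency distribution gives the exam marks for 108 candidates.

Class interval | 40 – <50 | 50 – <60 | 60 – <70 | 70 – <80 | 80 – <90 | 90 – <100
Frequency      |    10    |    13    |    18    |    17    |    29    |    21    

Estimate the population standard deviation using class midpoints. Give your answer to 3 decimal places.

Midpoints: 45, 55, 65, 75, 85, 95
n = 108, Σfm = 8070, mean = 74.7222
Σfm² = 630300
Σf(m − x̄)² = Σfm² − (Σfm)²/n = 630300 − 8070²/108 = 27291.6667
Population variance = 27291.6667 / 108 = 252.7006
Standard deviation = √252.7006 = 15.8966

15.897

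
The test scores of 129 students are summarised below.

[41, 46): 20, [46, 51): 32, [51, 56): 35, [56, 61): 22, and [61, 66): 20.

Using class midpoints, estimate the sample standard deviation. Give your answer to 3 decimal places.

Midpoints: 43.5, 48.5, 53.5, 58.5, 63.5
n = 129, Σfm = 6851.5, mean = 53.1124
Σfm² = 369230.25
Σf(m − x̄)² = Σfm² − (Σfm)²/n = 369230.25 − 6851.5²/129 = 5330.6202
Sample variance = 5330.6202 / 128 = 41.6455
Standard deviation = √41.6455 = 6.4533

6.453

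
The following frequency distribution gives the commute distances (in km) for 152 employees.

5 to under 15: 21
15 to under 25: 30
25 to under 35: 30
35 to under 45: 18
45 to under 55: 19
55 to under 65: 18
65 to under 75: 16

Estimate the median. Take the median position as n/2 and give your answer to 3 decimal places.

Cumulative frequencies: 21, 51, 81, 99, 118, 136, 152
n = 152; position = n/2 = 76.
This falls in the class 25 to under 35: L = 25, F = 51, f = 30, h = 10.
Median ≈ 25 + ((76 − 51) / 30) × 10 = 33.3333

33.333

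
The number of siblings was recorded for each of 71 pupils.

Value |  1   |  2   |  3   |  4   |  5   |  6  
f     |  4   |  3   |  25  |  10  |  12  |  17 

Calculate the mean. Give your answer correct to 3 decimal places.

4.042

Values: 1, 2, 3, 4, 5, 6
Σfx = 4×1 + 3×2 + 25×3 + 10×4 + 12×5 + 17×6 = 287
n = Σf = 71
Mean = 287 / 71 = 4.0423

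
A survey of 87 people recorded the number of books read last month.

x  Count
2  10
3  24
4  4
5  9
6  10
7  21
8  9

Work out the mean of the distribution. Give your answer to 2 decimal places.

Values: 2, 3, 4, 5, 6, 7, 8
Σfx = 10×2 + 24×3 + 4×4 + 9×5 + 10×6 + 21×7 + 9×8 = 432
n = Σf = 87
Mean = 432 / 87 = 4.9655

4.97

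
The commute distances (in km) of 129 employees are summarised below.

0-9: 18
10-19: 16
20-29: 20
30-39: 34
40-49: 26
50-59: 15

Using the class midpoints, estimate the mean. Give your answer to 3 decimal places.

Midpoints: 4.5, 14.5, 24.5, 34.5, 44.5, 54.5
Σfm = 18×4.5 + 16×14.5 + 20×24.5 + 34×34.5 + 26×44.5 + 15×54.5 = 3950.5
n = Σf = 129
Mean = 3950.5 / 129 = 30.6240

30.624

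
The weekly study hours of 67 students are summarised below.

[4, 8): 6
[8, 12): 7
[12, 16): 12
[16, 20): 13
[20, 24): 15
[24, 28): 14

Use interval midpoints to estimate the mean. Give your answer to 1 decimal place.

Midpoints: 6, 10, 14, 18, 22, 26
Σfm = 6×6 + 7×10 + 12×14 + 13×18 + 15×22 + 14×26 = 1202
n = Σf = 67
Mean = 1202 / 67 = 17.9403

17.9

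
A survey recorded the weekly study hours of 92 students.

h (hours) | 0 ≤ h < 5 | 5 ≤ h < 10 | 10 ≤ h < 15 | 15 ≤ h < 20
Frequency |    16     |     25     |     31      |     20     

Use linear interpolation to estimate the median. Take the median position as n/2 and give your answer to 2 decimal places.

Cumulative frequencies: 16, 41, 72, 92
n = 92; position = n/2 = 46.
This falls in the class 10 ≤ h < 15: L = 10, F = 41, f = 31, h = 5.
Median ≈ 10 + ((46 − 41) / 31) × 5 = 10.8065

10.81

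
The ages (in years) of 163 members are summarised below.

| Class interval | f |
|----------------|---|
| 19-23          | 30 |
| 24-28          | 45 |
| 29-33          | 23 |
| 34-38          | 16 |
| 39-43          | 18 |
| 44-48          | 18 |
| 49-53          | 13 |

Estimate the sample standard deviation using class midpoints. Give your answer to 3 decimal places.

9.669

Midpoints: 21, 26, 31, 36, 41, 46, 51
n = 163, Σfm = 5318, mean = 32.6258
Σfm² = 188648
Σf(m − x̄)² = Σfm² − (Σfm)²/n = 188648 − 5318²/163 = 15144.1718
Sample variance = 15144.1718 / 162 = 93.4825
Standard deviation = √93.4825 = 9.6686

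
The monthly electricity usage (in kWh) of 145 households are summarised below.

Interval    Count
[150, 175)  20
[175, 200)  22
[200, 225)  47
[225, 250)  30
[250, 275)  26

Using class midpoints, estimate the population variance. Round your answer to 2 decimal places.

Midpoints: 162.5, 187.5, 212.5, 237.5, 262.5
n = 145, Σfm = 31312.5, mean = 215.9483
Σfm² = 6907656.25
Σf(m − x̄)² = Σfm² − (Σfm)²/n = 6907656.25 − 31312.5²/145 = 145775.8621
Population variance = 145775.8621 / 145 = 1005.3508

1005.35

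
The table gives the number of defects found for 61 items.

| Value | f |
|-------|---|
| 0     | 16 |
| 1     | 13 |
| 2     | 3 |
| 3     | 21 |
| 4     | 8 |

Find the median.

Cumulative frequencies: 16, 29, 32, 53, 61
n = 61, so the median is the value in position (n+1)/2 = 31.
Position 31 falls at value 2.

2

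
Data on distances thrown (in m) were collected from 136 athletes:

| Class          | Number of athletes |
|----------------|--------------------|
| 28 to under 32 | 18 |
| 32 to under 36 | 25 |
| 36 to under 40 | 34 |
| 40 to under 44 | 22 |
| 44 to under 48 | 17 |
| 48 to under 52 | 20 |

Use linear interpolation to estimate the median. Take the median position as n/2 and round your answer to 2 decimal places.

38.94

Cumulative frequencies: 18, 43, 77, 99, 116, 136
n = 136; position = n/2 = 68.
This falls in the class 36 to under 40: L = 36, F = 43, f = 34, h = 4.
Median ≈ 36 + ((68 − 43) / 34) × 4 = 38.9412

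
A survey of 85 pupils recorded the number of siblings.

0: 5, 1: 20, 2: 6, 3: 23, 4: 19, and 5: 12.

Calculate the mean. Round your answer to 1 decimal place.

2.8

Values: 0, 1, 2, 3, 4, 5
Σfx = 5×0 + 20×1 + 6×2 + 23×3 + 19×4 + 12×5 = 237
n = Σf = 85
Mean = 237 / 85 = 2.7882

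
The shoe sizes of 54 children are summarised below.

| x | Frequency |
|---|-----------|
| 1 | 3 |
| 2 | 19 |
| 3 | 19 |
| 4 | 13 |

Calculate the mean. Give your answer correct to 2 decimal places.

2.78

Values: 1, 2, 3, 4
Σfx = 3×1 + 19×2 + 19×3 + 13×4 = 150
n = Σf = 54
Mean = 150 / 54 = 2.7778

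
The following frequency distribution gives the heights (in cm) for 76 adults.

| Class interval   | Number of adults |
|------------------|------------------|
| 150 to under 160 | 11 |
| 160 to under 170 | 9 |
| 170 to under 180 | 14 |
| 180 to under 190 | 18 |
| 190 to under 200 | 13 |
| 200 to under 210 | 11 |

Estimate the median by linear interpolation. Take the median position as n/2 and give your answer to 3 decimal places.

Cumulative frequencies: 11, 20, 34, 52, 65, 76
n = 76; position = n/2 = 38.
This falls in the class 180 to under 190: L = 180, F = 34, f = 18, h = 10.
Median ≈ 180 + ((38 − 34) / 18) × 10 = 182.2222

182.222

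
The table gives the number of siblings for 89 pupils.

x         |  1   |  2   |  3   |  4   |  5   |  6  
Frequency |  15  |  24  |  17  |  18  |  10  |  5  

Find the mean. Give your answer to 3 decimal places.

Values: 1, 2, 3, 4, 5, 6
Σfx = 15×1 + 24×2 + 17×3 + 18×4 + 10×5 + 5×6 = 266
n = Σf = 89
Mean = 266 / 89 = 2.9888

2.989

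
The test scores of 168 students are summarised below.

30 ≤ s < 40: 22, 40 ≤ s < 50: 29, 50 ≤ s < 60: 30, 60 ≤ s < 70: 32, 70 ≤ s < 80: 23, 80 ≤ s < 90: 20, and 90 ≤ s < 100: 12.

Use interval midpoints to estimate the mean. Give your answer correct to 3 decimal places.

61.726

Midpoints: 35, 45, 55, 65, 75, 85, 95
Σfm = 22×35 + 29×45 + 30×55 + 32×65 + 23×75 + 20×85 + 12×95 = 10370
n = Σf = 168
Mean = 10370 / 168 = 61.7262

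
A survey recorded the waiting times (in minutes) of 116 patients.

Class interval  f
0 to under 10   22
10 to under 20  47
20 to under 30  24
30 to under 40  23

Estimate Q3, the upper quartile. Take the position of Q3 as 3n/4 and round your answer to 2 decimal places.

Cumulative frequencies: 22, 69, 93, 116
n = 116; position = 3n/4 = 87.
This falls in the class 20 to under 30: L = 20, F = 69, f = 24, h = 10.
Upper quartile ≈ 20 + ((87 − 69) / 24) × 10 = 27.5000

27.50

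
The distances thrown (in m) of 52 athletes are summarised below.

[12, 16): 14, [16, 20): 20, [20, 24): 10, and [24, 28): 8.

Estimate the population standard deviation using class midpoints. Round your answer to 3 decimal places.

Midpoints: 14, 18, 22, 26
n = 52, Σfm = 984, mean = 18.9231
Σfm² = 19472
Σf(m − x̄)² = Σfm² − (Σfm)²/n = 19472 − 984²/52 = 851.6923
Population variance = 851.6923 / 52 = 16.3787
Standard deviation = √16.3787 = 4.0471

4.047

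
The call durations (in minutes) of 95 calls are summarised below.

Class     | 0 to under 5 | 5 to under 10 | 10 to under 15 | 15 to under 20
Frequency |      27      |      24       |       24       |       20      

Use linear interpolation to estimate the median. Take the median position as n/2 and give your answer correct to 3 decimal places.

Cumulative frequencies: 27, 51, 75, 95
n = 95; position = n/2 = 47.5.
This falls in the class 5 to under 10: L = 5, F = 27, f = 24, h = 5.
Median ≈ 5 + ((47.5 − 27) / 24) × 5 = 9.2708

9.271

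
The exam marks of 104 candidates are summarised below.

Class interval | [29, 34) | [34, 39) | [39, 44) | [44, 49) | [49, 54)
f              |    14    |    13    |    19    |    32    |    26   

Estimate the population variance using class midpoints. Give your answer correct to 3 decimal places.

45.005

Midpoints: 31.5, 36.5, 41.5, 46.5, 51.5
n = 104, Σfm = 4531, mean = 43.5673
Σfm² = 202084
Σf(m − x̄)² = Σfm² − (Σfm)²/n = 202084 − 4531²/104 = 4680.5288
Population variance = 4680.5288 / 104 = 45.0051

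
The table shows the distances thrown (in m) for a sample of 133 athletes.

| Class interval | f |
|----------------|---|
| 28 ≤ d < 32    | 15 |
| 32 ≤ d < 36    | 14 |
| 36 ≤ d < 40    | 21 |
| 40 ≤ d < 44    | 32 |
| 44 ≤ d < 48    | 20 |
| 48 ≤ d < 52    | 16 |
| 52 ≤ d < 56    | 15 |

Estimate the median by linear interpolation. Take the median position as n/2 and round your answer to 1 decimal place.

42.1

Cumulative frequencies: 15, 29, 50, 82, 102, 118, 133
n = 133; position = n/2 = 66.5.
This falls in the class 40 ≤ d < 44: L = 40, F = 50, f = 32, h = 4.
Median ≈ 40 + ((66.5 − 50) / 32) × 4 = 42.0625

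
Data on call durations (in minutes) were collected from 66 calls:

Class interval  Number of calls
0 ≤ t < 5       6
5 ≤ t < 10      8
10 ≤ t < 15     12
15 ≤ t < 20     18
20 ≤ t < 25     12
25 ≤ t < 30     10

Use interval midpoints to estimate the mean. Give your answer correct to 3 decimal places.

Midpoints: 2.5, 7.5, 12.5, 17.5, 22.5, 27.5
Σfm = 6×2.5 + 8×7.5 + 12×12.5 + 18×17.5 + 12×22.5 + 10×27.5 = 1085
n = Σf = 66
Mean = 1085 / 66 = 16.4394

16.439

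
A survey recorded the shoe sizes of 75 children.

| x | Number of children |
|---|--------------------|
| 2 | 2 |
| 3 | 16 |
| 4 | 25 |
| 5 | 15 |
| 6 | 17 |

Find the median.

Cumulative frequencies: 2, 18, 43, 58, 75
n = 75, so the median is the value in position (n+1)/2 = 38.
Position 38 falls at value 4.

4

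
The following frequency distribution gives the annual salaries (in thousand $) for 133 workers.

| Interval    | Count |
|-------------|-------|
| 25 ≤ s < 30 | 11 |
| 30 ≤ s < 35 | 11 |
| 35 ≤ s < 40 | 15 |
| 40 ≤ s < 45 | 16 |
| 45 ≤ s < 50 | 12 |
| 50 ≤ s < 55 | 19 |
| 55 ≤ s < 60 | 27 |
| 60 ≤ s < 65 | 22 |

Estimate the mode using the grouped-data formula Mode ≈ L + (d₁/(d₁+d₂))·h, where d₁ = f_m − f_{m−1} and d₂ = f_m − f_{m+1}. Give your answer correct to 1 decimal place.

Modal class: 55 ≤ s < 60 (highest frequency 27).
d₁ = 27 − 19 = 8, d₂ = 27 − 22 = 5
Mode ≈ 55 + (8/(8+5)) × 5 = 55 + 3.0769 = 58.0769

58.1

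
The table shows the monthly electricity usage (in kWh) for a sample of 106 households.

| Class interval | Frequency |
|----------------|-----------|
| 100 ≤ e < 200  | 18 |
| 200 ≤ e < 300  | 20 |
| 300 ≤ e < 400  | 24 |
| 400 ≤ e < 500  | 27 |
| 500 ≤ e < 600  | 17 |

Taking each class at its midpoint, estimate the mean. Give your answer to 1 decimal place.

Midpoints: 150, 250, 350, 450, 550
Σfm = 18×150 + 20×250 + 24×350 + 27×450 + 17×550 = 37600
n = Σf = 106
Mean = 37600 / 106 = 354.7170

354.7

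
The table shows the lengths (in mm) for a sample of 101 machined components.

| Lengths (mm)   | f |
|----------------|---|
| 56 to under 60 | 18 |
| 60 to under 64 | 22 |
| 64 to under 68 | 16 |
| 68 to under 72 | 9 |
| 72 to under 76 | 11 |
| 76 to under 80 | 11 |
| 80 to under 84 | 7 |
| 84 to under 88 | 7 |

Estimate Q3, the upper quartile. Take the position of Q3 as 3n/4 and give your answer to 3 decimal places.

75.909

Cumulative frequencies: 18, 40, 56, 65, 76, 87, 94, 101
n = 101; position = 3n/4 = 75.75.
This falls in the class 72 to under 76: L = 72, F = 65, f = 11, h = 4.
Upper quartile ≈ 72 + ((75.75 − 65) / 11) × 4 = 75.9091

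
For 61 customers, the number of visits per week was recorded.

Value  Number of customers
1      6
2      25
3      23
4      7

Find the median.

2

Cumulative frequencies: 6, 31, 54, 61
n = 61, so the median is the value in position (n+1)/2 = 31.
Position 31 falls at value 2.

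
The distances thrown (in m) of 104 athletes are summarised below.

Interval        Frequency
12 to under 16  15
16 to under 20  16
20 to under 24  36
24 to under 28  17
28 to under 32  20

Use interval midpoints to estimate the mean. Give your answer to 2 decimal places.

22.42

Midpoints: 14, 18, 22, 26, 30
Σfm = 15×14 + 16×18 + 36×22 + 17×26 + 20×30 = 2332
n = Σf = 104
Mean = 2332 / 104 = 22.4231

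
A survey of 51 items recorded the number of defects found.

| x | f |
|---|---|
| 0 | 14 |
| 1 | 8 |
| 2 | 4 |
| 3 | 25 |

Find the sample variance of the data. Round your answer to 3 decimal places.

Values: 0, 1, 2, 3
n = 51, Σfx = 91, mean = 1.7843
Σfx² = 249
Σf(x − x̄)² = Σfx² − (Σfx)²/n = 249 − 91²/51 = 86.6275
Sample variance = 86.6275 / 50 = 1.7325

1.733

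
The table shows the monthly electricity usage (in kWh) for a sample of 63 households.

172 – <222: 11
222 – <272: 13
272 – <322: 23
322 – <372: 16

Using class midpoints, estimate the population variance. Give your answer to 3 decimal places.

Midpoints: 197, 247, 297, 347
n = 63, Σfm = 17761, mean = 281.9206
Σfm² = 5175367
Σf(m − x̄)² = Σfm² − (Σfm)²/n = 5175367 − 17761²/63 = 168174.6032
Population variance = 168174.6032 / 63 = 2669.4381

2669.438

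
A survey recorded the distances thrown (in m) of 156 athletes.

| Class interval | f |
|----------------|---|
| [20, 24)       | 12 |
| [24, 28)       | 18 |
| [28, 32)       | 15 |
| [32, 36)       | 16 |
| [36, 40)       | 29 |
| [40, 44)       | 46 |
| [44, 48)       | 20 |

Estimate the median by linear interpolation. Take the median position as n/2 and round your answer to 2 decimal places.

Cumulative frequencies: 12, 30, 45, 61, 90, 136, 156
n = 156; position = n/2 = 78.
This falls in the class [36, 40): L = 36, F = 61, f = 29, h = 4.
Median ≈ 36 + ((78 − 61) / 29) × 4 = 38.3448

38.34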